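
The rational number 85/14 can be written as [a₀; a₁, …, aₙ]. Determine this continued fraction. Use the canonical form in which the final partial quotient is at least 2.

[6; 14]

Repeatedly divide and take the remainder:
85 ÷ 14 → quotient 6, remainder 1
14 ÷ 1 → quotient 14, remainder 0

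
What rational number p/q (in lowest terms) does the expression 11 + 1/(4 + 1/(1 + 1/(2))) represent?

Use the convergent recurrence hₖ = aₖ·hₖ₋₁ + hₖ₋₂ (and likewise for the denominators kₖ):
a_0 = 11: 11/1
a_1 = 4: 45/4
a_2 = 1: 56/5
a_3 = 2: 157/14

157/14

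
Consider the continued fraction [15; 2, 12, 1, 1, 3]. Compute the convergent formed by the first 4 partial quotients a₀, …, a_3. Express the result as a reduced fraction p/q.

a_0 = 15: 15/1
a_1 = 2: 31/2
a_2 = 12: 387/25
a_3 = 1: 418/27

418/27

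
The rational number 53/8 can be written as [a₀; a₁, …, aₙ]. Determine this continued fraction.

[6; 1, 1, 1, 2]

Apply division with remainder until the remainder is 0:
53 = 6·8 + 5, so a_0 = 6
8 = 1·5 + 3, so a_1 = 1
5 = 1·3 + 2, so a_2 = 1
3 = 1·2 + 1, so a_3 = 1
2 = 2·1 + 0, so a_4 = 2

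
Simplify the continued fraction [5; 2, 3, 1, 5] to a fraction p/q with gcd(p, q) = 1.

283/52

Compute successive convergents:
a_0 = 5: 5/1
a_1 = 2: 11/2
a_2 = 3: 38/7
a_3 = 1: 49/9
a_4 = 5: 283/52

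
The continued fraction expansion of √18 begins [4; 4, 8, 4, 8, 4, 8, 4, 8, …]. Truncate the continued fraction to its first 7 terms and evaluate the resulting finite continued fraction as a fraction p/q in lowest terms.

Starting at the tail and folding back:
Start with 8.
4 + 1/(8/1) = 4 + 1/8 = 33/8
8 + 1/(33/8) = 8 + 8/33 = 272/33
4 + 1/(272/33) = 4 + 33/272 = 1121/272
8 + 1/(1121/272) = 8 + 272/1121 = 9240/1121
4 + 1/(9240/1121) = 4 + 1121/9240 = 38081/9240
4 + 1/(38081/9240) = 4 + 9240/38081 = 161564/38081

161564/38081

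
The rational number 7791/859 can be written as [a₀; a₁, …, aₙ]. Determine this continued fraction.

[9; 14, 3, 6, 3]

Apply division with remainder until the remainder is 0:
7791 ÷ 859 → quotient 9, remainder 60
859 ÷ 60 → quotient 14, remainder 19
60 ÷ 19 → quotient 3, remainder 3
19 ÷ 3 → quotient 6, remainder 1
3 ÷ 1 → quotient 3, remainder 0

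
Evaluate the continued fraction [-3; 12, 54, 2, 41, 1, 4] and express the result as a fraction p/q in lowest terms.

Build up convergents one term at a time:
a_0 = -3: -3/1
a_1 = 12: -35/12
a_2 = 54: -1893/649
a_3 = 2: -3821/1310
a_4 = 41: -158554/54359
a_5 = 1: -162375/55669
a_6 = 4: -808054/277035

-808054/277035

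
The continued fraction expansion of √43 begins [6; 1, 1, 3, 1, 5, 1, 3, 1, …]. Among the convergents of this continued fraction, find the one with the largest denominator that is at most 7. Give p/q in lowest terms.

46/7

a_0 = 6: 6/1  (≤ bound)
a_1 = 1: 7/1  (≤ bound)
a_2 = 1: 13/2  (≤ bound)
a_3 = 3: 46/7  (≤ bound)
a_4 = 1: 59/9  (> 7, stop)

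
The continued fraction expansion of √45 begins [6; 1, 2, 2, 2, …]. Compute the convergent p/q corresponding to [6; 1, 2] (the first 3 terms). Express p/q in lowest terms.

Work from the innermost term outward:
Start with 2.
1 + 1/(2/1) = 1 + 1/2 = 3/2
6 + 1/(3/2) = 6 + 2/3 = 20/3

20/3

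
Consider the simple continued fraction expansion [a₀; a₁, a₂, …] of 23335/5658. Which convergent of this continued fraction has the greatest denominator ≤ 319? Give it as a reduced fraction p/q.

697/169

List convergents until the denominator exceeds the bound:
a_0 = 4: 4/1  (≤ bound)
a_1 = 8: 33/8  (≤ bound)
a_2 = 20: 664/161  (≤ bound)
a_3 = 1: 697/169  (≤ bound)
a_4 = 2: 2058/499  (> 319, stop)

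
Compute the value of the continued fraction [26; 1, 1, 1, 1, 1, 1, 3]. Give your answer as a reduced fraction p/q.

Use the convergent recurrence hₖ = aₖ·hₖ₋₁ + hₖ₋₂ (and likewise for the denominators kₖ):
a_0 = 26: 26/1
a_1 = 1: 27/1
a_2 = 1: 53/2
a_3 = 1: 80/3
a_4 = 1: 133/5
a_5 = 1: 213/8
a_6 = 1: 346/13
a_7 = 3: 1251/47

1251/47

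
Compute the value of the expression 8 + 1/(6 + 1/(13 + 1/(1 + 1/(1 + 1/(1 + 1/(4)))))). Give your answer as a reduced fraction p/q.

a_0 = 8: 8/1
a_1 = 6: 49/6
a_2 = 13: 645/79
a_3 = 1: 694/85
a_4 = 1: 1339/164
a_5 = 1: 2033/249
a_6 = 4: 9471/1160

9471/1160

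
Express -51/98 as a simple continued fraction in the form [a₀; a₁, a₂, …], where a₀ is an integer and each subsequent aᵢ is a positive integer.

-51 ÷ 98 → quotient -1, remainder 47
98 ÷ 47 → quotient 2, remainder 4
47 ÷ 4 → quotient 11, remainder 3
4 ÷ 3 → quotient 1, remainder 1
3 ÷ 1 → quotient 3, remainder 0

[-1; 2, 11, 1, 3]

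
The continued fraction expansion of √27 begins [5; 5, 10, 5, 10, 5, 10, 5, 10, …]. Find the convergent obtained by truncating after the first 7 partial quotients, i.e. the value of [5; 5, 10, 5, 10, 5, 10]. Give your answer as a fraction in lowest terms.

Compute successive convergents:
a_0 = 5: 5/1
a_1 = 5: 26/5
a_2 = 10: 265/51
a_3 = 5: 1351/260
a_4 = 10: 13775/2651
a_5 = 5: 70226/13515
a_6 = 10: 716035/137801

716035/137801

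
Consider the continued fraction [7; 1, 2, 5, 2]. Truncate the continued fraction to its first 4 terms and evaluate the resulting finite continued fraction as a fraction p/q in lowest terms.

123/16

Start with 5.
2 + 1/(5/1) = 2 + 1/5 = 11/5
1 + 1/(11/5) = 1 + 5/11 = 16/11
7 + 1/(16/11) = 7 + 11/16 = 123/16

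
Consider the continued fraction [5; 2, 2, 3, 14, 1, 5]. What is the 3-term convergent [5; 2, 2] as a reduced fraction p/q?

27/5

a_0 = 5: 5/1
a_1 = 2: 11/2
a_2 = 2: 27/5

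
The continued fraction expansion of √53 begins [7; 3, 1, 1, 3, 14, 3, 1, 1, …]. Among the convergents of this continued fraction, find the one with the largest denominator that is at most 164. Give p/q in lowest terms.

182/25

List convergents until the denominator exceeds the bound:
a_0 = 7: 7/1  (≤ bound)
a_1 = 3: 22/3  (≤ bound)
a_2 = 1: 29/4  (≤ bound)
a_3 = 1: 51/7  (≤ bound)
a_4 = 3: 182/25  (≤ bound)
a_5 = 14: 2599/357  (> 164, stop)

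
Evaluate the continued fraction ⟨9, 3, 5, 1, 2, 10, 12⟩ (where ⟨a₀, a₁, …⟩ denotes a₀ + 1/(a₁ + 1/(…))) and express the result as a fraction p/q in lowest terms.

a_0 = 9: 9/1
a_1 = 3: 28/3
a_2 = 5: 149/16
a_3 = 1: 177/19
a_4 = 2: 503/54
a_5 = 10: 5207/559
a_6 = 12: 62987/6762

62987/6762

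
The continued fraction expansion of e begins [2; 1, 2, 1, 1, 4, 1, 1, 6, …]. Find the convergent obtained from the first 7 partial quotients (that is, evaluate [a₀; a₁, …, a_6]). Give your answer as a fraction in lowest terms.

a_0 = 2: 2/1
a_1 = 1: 3/1
a_2 = 2: 8/3
a_3 = 1: 11/4
a_4 = 1: 19/7
a_5 = 4: 87/32
a_6 = 1: 106/39

106/39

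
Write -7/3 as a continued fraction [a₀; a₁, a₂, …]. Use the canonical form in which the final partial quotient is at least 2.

[-3; 1, 2]

-7 = -3·3 + 2, so a_0 = -3
3 = 1·2 + 1, so a_1 = 1
2 = 2·1 + 0, so a_2 = 2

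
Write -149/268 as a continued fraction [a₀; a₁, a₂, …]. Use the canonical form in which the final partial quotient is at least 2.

[-1; 2, 3, 1, 29]

-149 ÷ 268 → quotient -1, remainder 119
268 ÷ 119 → quotient 2, remainder 30
119 ÷ 30 → quotient 3, remainder 29
30 ÷ 29 → quotient 1, remainder 1
29 ÷ 1 → quotient 29, remainder 0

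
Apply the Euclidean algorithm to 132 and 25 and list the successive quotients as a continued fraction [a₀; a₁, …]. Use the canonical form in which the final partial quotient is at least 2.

⌊132/25⌋ = 5, remainder 7
⌊25/7⌋ = 3, remainder 4
⌊7/4⌋ = 1, remainder 3
⌊4/3⌋ = 1, remainder 1
⌊3/1⌋ = 3, remainder 0

[5; 3, 1, 1, 3]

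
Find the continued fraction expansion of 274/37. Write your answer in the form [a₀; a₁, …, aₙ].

[7; 2, 2, 7]

⌊274/37⌋ = 7, remainder 15
⌊37/15⌋ = 2, remainder 7
⌊15/7⌋ = 2, remainder 1
⌊7/1⌋ = 7, remainder 0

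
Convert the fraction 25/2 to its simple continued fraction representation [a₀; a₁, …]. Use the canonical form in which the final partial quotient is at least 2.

⌊25/2⌋ = 12, remainder 1
⌊2/1⌋ = 2, remainder 0

[12; 2]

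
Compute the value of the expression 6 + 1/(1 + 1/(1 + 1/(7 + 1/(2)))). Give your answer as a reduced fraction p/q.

a_0 = 6: 6/1
a_1 = 1: 7/1
a_2 = 1: 13/2
a_3 = 7: 98/15
a_4 = 2: 209/32

209/32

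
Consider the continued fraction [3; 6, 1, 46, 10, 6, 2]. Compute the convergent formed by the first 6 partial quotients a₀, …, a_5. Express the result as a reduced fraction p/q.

a_0 = 3: 3/1
a_1 = 6: 19/6
a_2 = 1: 22/7
a_3 = 46: 1031/328
a_4 = 10: 10332/3287
a_5 = 6: 63023/20050

63023/20050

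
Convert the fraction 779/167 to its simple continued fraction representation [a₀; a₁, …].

[4; 1, 1, 1, 55]

Apply division with remainder until the remainder is 0:
779 ÷ 167 → quotient 4, remainder 111
167 ÷ 111 → quotient 1, remainder 56
111 ÷ 56 → quotient 1, remainder 55
56 ÷ 55 → quotient 1, remainder 1
55 ÷ 1 → quotient 55, remainder 0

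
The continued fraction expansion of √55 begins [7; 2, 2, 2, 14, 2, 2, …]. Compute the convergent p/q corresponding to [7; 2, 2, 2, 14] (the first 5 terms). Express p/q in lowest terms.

1283/173

Start with 14.
2 + 1/(14/1) = 2 + 1/14 = 29/14
2 + 1/(29/14) = 2 + 14/29 = 72/29
2 + 1/(72/29) = 2 + 29/72 = 173/72
7 + 1/(173/72) = 7 + 72/173 = 1283/173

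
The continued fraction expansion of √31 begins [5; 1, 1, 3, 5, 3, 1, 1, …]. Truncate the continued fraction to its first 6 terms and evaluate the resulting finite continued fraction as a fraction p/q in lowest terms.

657/118

a_0 = 5: 5/1
a_1 = 1: 6/1
a_2 = 1: 11/2
a_3 = 3: 39/7
a_4 = 5: 206/37
a_5 = 3: 657/118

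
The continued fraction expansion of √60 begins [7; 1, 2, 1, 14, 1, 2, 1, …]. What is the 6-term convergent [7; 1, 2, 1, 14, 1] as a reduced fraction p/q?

488/63

Start with 1.
14 + 1/(1/1) = 14 + 1/1 = 15/1
1 + 1/(15/1) = 1 + 1/15 = 16/15
2 + 1/(16/15) = 2 + 15/16 = 47/16
1 + 1/(47/16) = 1 + 16/47 = 63/47
7 + 1/(63/47) = 7 + 47/63 = 488/63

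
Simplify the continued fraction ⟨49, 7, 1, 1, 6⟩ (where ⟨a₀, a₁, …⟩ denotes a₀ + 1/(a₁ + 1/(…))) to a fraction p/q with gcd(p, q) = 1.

4815/98

Start with 6.
1 + 1/(6/1) = 1 + 1/6 = 7/6
1 + 1/(7/6) = 1 + 6/7 = 13/7
7 + 1/(13/7) = 7 + 7/13 = 98/13
49 + 1/(98/13) = 49 + 13/98 = 4815/98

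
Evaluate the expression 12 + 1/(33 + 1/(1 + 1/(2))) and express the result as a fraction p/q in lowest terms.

Start with 2.
1 + 1/(2/1) = 1 + 1/2 = 3/2
33 + 1/(3/2) = 33 + 2/3 = 101/3
12 + 1/(101/3) = 12 + 3/101 = 1215/101

1215/101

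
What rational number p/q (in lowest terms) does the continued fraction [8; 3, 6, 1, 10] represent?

1988/239

Start with 10.
1 + 1/(10/1) = 1 + 1/10 = 11/10
6 + 1/(11/10) = 6 + 10/11 = 76/11
3 + 1/(76/11) = 3 + 11/76 = 239/76
8 + 1/(239/76) = 8 + 76/239 = 1988/239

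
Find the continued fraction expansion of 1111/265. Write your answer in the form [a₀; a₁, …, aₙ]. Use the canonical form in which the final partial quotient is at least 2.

Run the Euclidean algorithm, recording each quotient:
1111 ÷ 265 → quotient 4, remainder 51
265 ÷ 51 → quotient 5, remainder 10
51 ÷ 10 → quotient 5, remainder 1
10 ÷ 1 → quotient 10, remainder 0

[4; 5, 5, 10]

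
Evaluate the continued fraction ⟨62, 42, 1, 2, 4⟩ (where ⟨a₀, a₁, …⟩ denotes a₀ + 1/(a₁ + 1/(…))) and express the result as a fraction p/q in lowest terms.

34423/555

Use the convergent recurrence hₖ = aₖ·hₖ₋₁ + hₖ₋₂ (and likewise for the denominators kₖ):
a_0 = 62: 62/1
a_1 = 42: 2605/42
a_2 = 1: 2667/43
a_3 = 2: 7939/128
a_4 = 4: 34423/555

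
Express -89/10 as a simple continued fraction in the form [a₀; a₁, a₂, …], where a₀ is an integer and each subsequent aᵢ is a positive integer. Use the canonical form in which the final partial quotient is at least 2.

[-9; 10]

-89 ÷ 10 → quotient -9, remainder 1
10 ÷ 1 → quotient 10, remainder 0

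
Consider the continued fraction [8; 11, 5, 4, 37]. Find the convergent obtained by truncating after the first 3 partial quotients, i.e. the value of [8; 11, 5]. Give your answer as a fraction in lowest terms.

453/56

a_0 = 8: 8/1
a_1 = 11: 89/11
a_2 = 5: 453/56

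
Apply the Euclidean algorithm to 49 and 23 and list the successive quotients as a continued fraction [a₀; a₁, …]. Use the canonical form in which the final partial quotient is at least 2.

[2; 7, 1, 2]

49 ÷ 23 → quotient 2, remainder 3
23 ÷ 3 → quotient 7, remainder 2
3 ÷ 2 → quotient 1, remainder 1
2 ÷ 1 → quotient 2, remainder 0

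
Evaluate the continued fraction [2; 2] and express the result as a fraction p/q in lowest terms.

5/2

Start with 2.
2 + 1/(2/1) = 2 + 1/2 = 5/2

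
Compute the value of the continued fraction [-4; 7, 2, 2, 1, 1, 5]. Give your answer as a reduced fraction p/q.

Collapse the nested fraction from the inside out:
Start with 5.
1 + 1/(5/1) = 1 + 1/5 = 6/5
1 + 1/(6/5) = 1 + 5/6 = 11/6
2 + 1/(11/6) = 2 + 6/11 = 28/11
2 + 1/(28/11) = 2 + 11/28 = 67/28
7 + 1/(67/28) = 7 + 28/67 = 497/67
-4 + 1/(497/67) = -4 + 67/497 = -1921/497

-1921/497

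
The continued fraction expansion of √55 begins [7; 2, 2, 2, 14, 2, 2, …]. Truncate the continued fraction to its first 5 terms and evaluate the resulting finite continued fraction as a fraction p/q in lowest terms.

Starting at the tail and folding back:
Start with 14.
2 + 1/(14/1) = 2 + 1/14 = 29/14
2 + 1/(29/14) = 2 + 14/29 = 72/29
2 + 1/(72/29) = 2 + 29/72 = 173/72
7 + 1/(173/72) = 7 + 72/173 = 1283/173

1283/173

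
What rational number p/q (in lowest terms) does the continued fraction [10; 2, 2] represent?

a_0 = 10: 10/1
a_1 = 2: 21/2
a_2 = 2: 52/5

52/5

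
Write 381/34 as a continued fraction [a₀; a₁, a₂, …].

Repeatedly divide and take the remainder:
381 = 11·34 + 7, so a_0 = 11
34 = 4·7 + 6, so a_1 = 4
7 = 1·6 + 1, so a_2 = 1
6 = 6·1 + 0, so a_3 = 6

[11; 4, 1, 6]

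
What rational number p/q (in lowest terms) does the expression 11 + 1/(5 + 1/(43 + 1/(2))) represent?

4894/437

Start with 2.
43 + 1/(2/1) = 43 + 1/2 = 87/2
5 + 1/(87/2) = 5 + 2/87 = 437/87
11 + 1/(437/87) = 11 + 87/437 = 4894/437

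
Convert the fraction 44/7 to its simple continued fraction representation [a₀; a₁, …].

[6; 3, 2]

⌊44/7⌋ = 6, remainder 2
⌊7/2⌋ = 3, remainder 1
⌊2/1⌋ = 2, remainder 0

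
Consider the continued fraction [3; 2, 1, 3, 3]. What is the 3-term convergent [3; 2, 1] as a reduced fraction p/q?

a_0 = 3: 3/1
a_1 = 2: 7/2
a_2 = 1: 10/3

10/3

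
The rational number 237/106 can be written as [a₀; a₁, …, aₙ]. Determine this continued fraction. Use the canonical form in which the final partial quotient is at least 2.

[2; 4, 4, 6]

Run the Euclidean algorithm, recording each quotient:
237 ÷ 106 → quotient 2, remainder 25
106 ÷ 25 → quotient 4, remainder 6
25 ÷ 6 → quotient 4, remainder 1
6 ÷ 1 → quotient 6, remainder 0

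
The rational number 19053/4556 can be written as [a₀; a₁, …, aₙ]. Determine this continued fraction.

Run the Euclidean algorithm, recording each quotient:
19053 = 4·4556 + 829, so a_0 = 4
4556 = 5·829 + 411, so a_1 = 5
829 = 2·411 + 7, so a_2 = 2
411 = 58·7 + 5, so a_3 = 58
7 = 1·5 + 2, so a_4 = 1
5 = 2·2 + 1, so a_5 = 2
2 = 2·1 + 0, so a_6 = 2

[4; 5, 2, 58, 1, 2, 2]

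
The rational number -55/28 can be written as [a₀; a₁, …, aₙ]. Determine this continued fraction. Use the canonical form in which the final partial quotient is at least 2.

[-2; 28]

Repeatedly divide and take the remainder:
-55 = -2·28 + 1, so a_0 = -2
28 = 28·1 + 0, so a_1 = 28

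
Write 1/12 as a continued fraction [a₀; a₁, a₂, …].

⌊1/12⌋ = 0, remainder 1
⌊12/1⌋ = 12, remainder 0

[0; 12]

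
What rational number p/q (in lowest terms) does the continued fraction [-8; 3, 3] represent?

Compute successive convergents:
a_0 = -8: -8/1
a_1 = 3: -23/3
a_2 = 3: -77/10

-77/10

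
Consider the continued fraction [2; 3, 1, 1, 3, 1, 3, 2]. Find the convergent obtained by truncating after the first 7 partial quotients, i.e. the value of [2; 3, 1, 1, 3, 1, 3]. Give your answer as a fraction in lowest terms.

276/121

Starting at the tail and folding back:
Start with 3.
1 + 1/(3/1) = 1 + 1/3 = 4/3
3 + 1/(4/3) = 3 + 3/4 = 15/4
1 + 1/(15/4) = 1 + 4/15 = 19/15
1 + 1/(19/15) = 1 + 15/19 = 34/19
3 + 1/(34/19) = 3 + 19/34 = 121/34
2 + 1/(121/34) = 2 + 34/121 = 276/121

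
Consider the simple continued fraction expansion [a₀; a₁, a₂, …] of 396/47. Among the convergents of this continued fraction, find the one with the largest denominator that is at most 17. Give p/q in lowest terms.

59/7

a_0 = 8: 8/1  (≤ bound)
a_1 = 2: 17/2  (≤ bound)
a_2 = 2: 42/5  (≤ bound)
a_3 = 1: 59/7  (≤ bound)
a_4 = 6: 396/47  (> 17, stop)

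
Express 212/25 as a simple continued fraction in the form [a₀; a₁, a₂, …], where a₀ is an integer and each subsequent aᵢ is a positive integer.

⌊212/25⌋ = 8, remainder 12
⌊25/12⌋ = 2, remainder 1
⌊12/1⌋ = 12, remainder 0

[8; 2, 12]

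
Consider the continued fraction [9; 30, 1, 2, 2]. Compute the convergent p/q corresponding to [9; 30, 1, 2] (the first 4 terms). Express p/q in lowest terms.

831/92

Build up convergents one term at a time:
a_0 = 9: 9/1
a_1 = 30: 271/30
a_2 = 1: 280/31
a_3 = 2: 831/92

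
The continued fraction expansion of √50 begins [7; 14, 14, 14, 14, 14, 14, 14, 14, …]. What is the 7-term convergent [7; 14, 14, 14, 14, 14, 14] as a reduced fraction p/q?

54608393/7722793

Start with 14.
14 + 1/(14/1) = 14 + 1/14 = 197/14
14 + 1/(197/14) = 14 + 14/197 = 2772/197
14 + 1/(2772/197) = 14 + 197/2772 = 39005/2772
14 + 1/(39005/2772) = 14 + 2772/39005 = 548842/39005
14 + 1/(548842/39005) = 14 + 39005/548842 = 7722793/548842
7 + 1/(7722793/548842) = 7 + 548842/7722793 = 54608393/7722793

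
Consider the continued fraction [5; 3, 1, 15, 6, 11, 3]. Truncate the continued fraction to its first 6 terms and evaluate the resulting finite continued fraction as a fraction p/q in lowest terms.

22408/4265

a_0 = 5: 5/1
a_1 = 3: 16/3
a_2 = 1: 21/4
a_3 = 15: 331/63
a_4 = 6: 2007/382
a_5 = 11: 22408/4265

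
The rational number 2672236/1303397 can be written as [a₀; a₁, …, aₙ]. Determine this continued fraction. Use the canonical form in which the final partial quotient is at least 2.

2672236 = 2·1303397 + 65442, so a_0 = 2
1303397 = 19·65442 + 59999, so a_1 = 19
65442 = 1·59999 + 5443, so a_2 = 1
59999 = 11·5443 + 126, so a_3 = 11
5443 = 43·126 + 25, so a_4 = 43
126 = 5·25 + 1, so a_5 = 5
25 = 25·1 + 0, so a_6 = 25

[2; 19, 1, 11, 43, 5, 25]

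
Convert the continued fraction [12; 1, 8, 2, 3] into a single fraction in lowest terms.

851/66

a_0 = 12: 12/1
a_1 = 1: 13/1
a_2 = 8: 116/9
a_3 = 2: 245/19
a_4 = 3: 851/66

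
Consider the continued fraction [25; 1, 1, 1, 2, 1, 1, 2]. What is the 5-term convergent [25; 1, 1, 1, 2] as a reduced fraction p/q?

205/8

a_0 = 25: 25/1
a_1 = 1: 26/1
a_2 = 1: 51/2
a_3 = 1: 77/3
a_4 = 2: 205/8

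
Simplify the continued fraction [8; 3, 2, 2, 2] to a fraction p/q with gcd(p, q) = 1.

340/41

Start with 2.
2 + 1/(2/1) = 2 + 1/2 = 5/2
2 + 1/(5/2) = 2 + 2/5 = 12/5
3 + 1/(12/5) = 3 + 5/12 = 41/12
8 + 1/(41/12) = 8 + 12/41 = 340/41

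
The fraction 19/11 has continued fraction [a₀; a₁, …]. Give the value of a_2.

Run the Euclidean algorithm, recording each quotient:
⌊19/11⌋ = 1, remainder 8
⌊11/8⌋ = 1, remainder 3
⌊8/3⌋ = 2, remainder 2

2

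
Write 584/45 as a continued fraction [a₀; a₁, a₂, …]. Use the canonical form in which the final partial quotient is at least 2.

Repeatedly divide and take the remainder:
584 ÷ 45 → quotient 12, remainder 44
45 ÷ 44 → quotient 1, remainder 1
44 ÷ 1 → quotient 44, remainder 0

[12; 1, 44]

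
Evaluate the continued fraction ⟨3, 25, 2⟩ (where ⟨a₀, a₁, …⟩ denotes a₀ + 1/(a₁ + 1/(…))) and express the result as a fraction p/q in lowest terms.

155/51

Start with 2.
25 + 1/(2/1) = 25 + 1/2 = 51/2
3 + 1/(51/2) = 3 + 2/51 = 155/51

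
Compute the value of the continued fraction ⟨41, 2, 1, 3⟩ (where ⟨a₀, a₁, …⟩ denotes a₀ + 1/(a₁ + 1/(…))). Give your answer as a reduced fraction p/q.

455/11

a_0 = 41: 41/1
a_1 = 2: 83/2
a_2 = 1: 124/3
a_3 = 3: 455/11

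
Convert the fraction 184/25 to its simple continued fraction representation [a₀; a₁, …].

[7; 2, 1, 3, 2]

⌊184/25⌋ = 7, remainder 9
⌊25/9⌋ = 2, remainder 7
⌊9/7⌋ = 1, remainder 2
⌊7/2⌋ = 3, remainder 1
⌊2/1⌋ = 2, remainder 0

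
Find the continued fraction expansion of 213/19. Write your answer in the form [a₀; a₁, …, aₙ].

213 = 11·19 + 4, so a_0 = 11
19 = 4·4 + 3, so a_1 = 4
4 = 1·3 + 1, so a_2 = 1
3 = 3·1 + 0, so a_3 = 3

[11; 4, 1, 3]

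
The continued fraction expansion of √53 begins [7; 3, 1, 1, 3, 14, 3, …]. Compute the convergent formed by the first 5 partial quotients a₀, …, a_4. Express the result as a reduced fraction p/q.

a_0 = 7: 7/1
a_1 = 3: 22/3
a_2 = 1: 29/4
a_3 = 1: 51/7
a_4 = 3: 182/25

182/25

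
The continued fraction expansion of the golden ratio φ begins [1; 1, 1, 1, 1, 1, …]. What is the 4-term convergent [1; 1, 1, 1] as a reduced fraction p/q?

a_0 = 1: 1/1
a_1 = 1: 2/1
a_2 = 1: 3/2
a_3 = 1: 5/3

5/3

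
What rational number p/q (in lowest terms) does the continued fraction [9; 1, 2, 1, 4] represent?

Start with 4.
1 + 1/(4/1) = 1 + 1/4 = 5/4
2 + 1/(5/4) = 2 + 4/5 = 14/5
1 + 1/(14/5) = 1 + 5/14 = 19/14
9 + 1/(19/14) = 9 + 14/19 = 185/19

185/19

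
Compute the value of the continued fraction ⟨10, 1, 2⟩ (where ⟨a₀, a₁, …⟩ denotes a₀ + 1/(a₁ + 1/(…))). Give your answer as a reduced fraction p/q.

a_0 = 10: 10/1
a_1 = 1: 11/1
a_2 = 2: 32/3

32/3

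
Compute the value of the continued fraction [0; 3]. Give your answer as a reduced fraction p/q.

a_0 = 0: 0/1
a_1 = 3: 1/3

1/3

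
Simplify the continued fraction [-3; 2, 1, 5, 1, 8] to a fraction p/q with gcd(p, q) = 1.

Start with 8.
1 + 1/(8/1) = 1 + 1/8 = 9/8
5 + 1/(9/8) = 5 + 8/9 = 53/9
1 + 1/(53/9) = 1 + 9/53 = 62/53
2 + 1/(62/53) = 2 + 53/62 = 177/62
-3 + 1/(177/62) = -3 + 62/177 = -469/177

-469/177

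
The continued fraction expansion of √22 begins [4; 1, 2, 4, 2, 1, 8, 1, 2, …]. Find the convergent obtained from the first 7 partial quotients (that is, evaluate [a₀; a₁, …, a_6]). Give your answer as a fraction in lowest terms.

1712/365

Compute successive convergents:
a_0 = 4: 4/1
a_1 = 1: 5/1
a_2 = 2: 14/3
a_3 = 4: 61/13
a_4 = 2: 136/29
a_5 = 1: 197/42
a_6 = 8: 1712/365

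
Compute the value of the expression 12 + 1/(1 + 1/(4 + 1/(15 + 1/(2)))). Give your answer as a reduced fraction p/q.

2010/157

Start with 2.
15 + 1/(2/1) = 15 + 1/2 = 31/2
4 + 1/(31/2) = 4 + 2/31 = 126/31
1 + 1/(126/31) = 1 + 31/126 = 157/126
12 + 1/(157/126) = 12 + 126/157 = 2010/157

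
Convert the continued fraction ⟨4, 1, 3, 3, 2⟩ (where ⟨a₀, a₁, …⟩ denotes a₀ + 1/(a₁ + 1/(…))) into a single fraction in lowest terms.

Build up convergents one term at a time:
a_0 = 4: 4/1
a_1 = 1: 5/1
a_2 = 3: 19/4
a_3 = 3: 62/13
a_4 = 2: 143/30

143/30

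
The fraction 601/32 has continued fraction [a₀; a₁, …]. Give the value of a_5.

601 ÷ 32 → quotient 18, remainder 25
32 ÷ 25 → quotient 1, remainder 7
25 ÷ 7 → quotient 3, remainder 4
7 ÷ 4 → quotient 1, remainder 3
4 ÷ 3 → quotient 1, remainder 1
3 ÷ 1 → quotient 3, remainder 0

3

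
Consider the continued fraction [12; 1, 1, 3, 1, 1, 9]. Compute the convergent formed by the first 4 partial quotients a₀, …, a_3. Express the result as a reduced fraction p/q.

a_0 = 12: 12/1
a_1 = 1: 13/1
a_2 = 1: 25/2
a_3 = 3: 88/7

88/7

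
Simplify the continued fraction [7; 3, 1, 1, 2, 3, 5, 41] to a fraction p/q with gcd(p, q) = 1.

Work from the innermost term outward:
Start with 41.
5 + 1/(41/1) = 5 + 1/41 = 206/41
3 + 1/(206/41) = 3 + 41/206 = 659/206
2 + 1/(659/206) = 2 + 206/659 = 1524/659
1 + 1/(1524/659) = 1 + 659/1524 = 2183/1524
1 + 1/(2183/1524) = 1 + 1524/2183 = 3707/2183
3 + 1/(3707/2183) = 3 + 2183/3707 = 13304/3707
7 + 1/(13304/3707) = 7 + 3707/13304 = 96835/13304

96835/13304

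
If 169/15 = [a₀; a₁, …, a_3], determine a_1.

3

⌊169/15⌋ = 11, remainder 4
⌊15/4⌋ = 3, remainder 3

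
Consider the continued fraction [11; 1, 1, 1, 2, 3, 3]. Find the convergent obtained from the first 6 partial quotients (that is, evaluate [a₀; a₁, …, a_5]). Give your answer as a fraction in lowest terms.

a_0 = 11: 11/1
a_1 = 1: 12/1
a_2 = 1: 23/2
a_3 = 1: 35/3
a_4 = 2: 93/8
a_5 = 3: 314/27

314/27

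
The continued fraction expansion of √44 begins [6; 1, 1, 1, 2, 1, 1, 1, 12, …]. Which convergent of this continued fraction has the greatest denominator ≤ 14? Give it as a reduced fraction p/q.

List convergents until the denominator exceeds the bound:
a_0 = 6: 6/1  (≤ bound)
a_1 = 1: 7/1  (≤ bound)
a_2 = 1: 13/2  (≤ bound)
a_3 = 1: 20/3  (≤ bound)
a_4 = 2: 53/8  (≤ bound)
a_5 = 1: 73/11  (≤ bound)
a_6 = 1: 126/19  (> 14, stop)

73/11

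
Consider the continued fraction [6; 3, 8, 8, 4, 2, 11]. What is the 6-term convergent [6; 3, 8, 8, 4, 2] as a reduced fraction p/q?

a_0 = 6: 6/1
a_1 = 3: 19/3
a_2 = 8: 158/25
a_3 = 8: 1283/203
a_4 = 4: 5290/837
a_5 = 2: 11863/1877

11863/1877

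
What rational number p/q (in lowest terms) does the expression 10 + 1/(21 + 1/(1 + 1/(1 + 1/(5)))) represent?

2381/237

Work from the innermost term outward:
Start with 5.
1 + 1/(5/1) = 1 + 1/5 = 6/5
1 + 1/(6/5) = 1 + 5/6 = 11/6
21 + 1/(11/6) = 21 + 6/11 = 237/11
10 + 1/(237/11) = 10 + 11/237 = 2381/237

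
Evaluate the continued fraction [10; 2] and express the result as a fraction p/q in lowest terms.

Start with 2.
10 + 1/(2/1) = 10 + 1/2 = 21/2

21/2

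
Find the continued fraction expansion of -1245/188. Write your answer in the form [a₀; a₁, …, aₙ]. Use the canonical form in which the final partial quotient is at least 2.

[-7; 2, 1, 1, 1, 5, 4]

Apply division with remainder until the remainder is 0:
-1245 ÷ 188 → quotient -7, remainder 71
188 ÷ 71 → quotient 2, remainder 46
71 ÷ 46 → quotient 1, remainder 25
46 ÷ 25 → quotient 1, remainder 21
25 ÷ 21 → quotient 1, remainder 4
21 ÷ 4 → quotient 5, remainder 1
4 ÷ 1 → quotient 4, remainder 0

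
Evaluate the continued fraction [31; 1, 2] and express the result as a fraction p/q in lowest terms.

a_0 = 31: 31/1
a_1 = 1: 32/1
a_2 = 2: 95/3

95/3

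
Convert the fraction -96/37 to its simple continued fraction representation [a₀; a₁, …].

⌊-96/37⌋ = -3, remainder 15
⌊37/15⌋ = 2, remainder 7
⌊15/7⌋ = 2, remainder 1
⌊7/1⌋ = 7, remainder 0

[-3; 2, 2, 7]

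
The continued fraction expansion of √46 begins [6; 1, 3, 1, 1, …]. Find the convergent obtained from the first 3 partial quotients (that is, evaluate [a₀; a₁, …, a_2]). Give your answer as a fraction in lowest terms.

27/4

Start with 3.
1 + 1/(3/1) = 1 + 1/3 = 4/3
6 + 1/(4/3) = 6 + 3/4 = 27/4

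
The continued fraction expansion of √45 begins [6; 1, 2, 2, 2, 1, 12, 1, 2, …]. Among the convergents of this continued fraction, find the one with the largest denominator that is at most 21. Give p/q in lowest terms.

114/17

List convergents until the denominator exceeds the bound:
a_0 = 6: 6/1  (≤ bound)
a_1 = 1: 7/1  (≤ bound)
a_2 = 2: 20/3  (≤ bound)
a_3 = 2: 47/7  (≤ bound)
a_4 = 2: 114/17  (≤ bound)
a_5 = 1: 161/24  (> 21, stop)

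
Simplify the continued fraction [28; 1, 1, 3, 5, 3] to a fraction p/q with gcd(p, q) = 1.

3371/118

Build up convergents one term at a time:
a_0 = 28: 28/1
a_1 = 1: 29/1
a_2 = 1: 57/2
a_3 = 3: 200/7
a_4 = 5: 1057/37
a_5 = 3: 3371/118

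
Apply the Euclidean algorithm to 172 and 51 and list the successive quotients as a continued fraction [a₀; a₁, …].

[3; 2, 1, 2, 6]

Apply division with remainder until the remainder is 0:
⌊172/51⌋ = 3, remainder 19
⌊51/19⌋ = 2, remainder 13
⌊19/13⌋ = 1, remainder 6
⌊13/6⌋ = 2, remainder 1
⌊6/1⌋ = 6, remainder 0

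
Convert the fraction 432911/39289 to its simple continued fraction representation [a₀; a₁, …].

[11; 53, 1, 2, 15, 1, 14]

Run the Euclidean algorithm, recording each quotient:
432911 = 11·39289 + 732, so a_0 = 11
39289 = 53·732 + 493, so a_1 = 53
732 = 1·493 + 239, so a_2 = 1
493 = 2·239 + 15, so a_3 = 2
239 = 15·15 + 14, so a_4 = 15
15 = 1·14 + 1, so a_5 = 1
14 = 14·1 + 0, so a_6 = 14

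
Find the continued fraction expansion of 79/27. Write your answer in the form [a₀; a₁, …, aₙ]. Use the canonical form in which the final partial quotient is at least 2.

79 ÷ 27 → quotient 2, remainder 25
27 ÷ 25 → quotient 1, remainder 2
25 ÷ 2 → quotient 12, remainder 1
2 ÷ 1 → quotient 2, remainder 0

[2; 1, 12, 2]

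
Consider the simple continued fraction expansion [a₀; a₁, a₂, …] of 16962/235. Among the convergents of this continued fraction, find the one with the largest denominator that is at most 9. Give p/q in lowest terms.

List convergents until the denominator exceeds the bound:
a_0 = 72: 72/1  (≤ bound)
a_1 = 5: 361/5  (≤ bound)
a_2 = 1: 433/6  (≤ bound)
a_3 = 1: 794/11  (> 9, stop)

433/6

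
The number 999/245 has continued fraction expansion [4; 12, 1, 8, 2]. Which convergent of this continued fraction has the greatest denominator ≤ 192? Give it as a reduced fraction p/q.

a_0 = 4: 4/1  (≤ bound)
a_1 = 12: 49/12  (≤ bound)
a_2 = 1: 53/13  (≤ bound)
a_3 = 8: 473/116  (≤ bound)
a_4 = 2: 999/245  (> 192, stop)

473/116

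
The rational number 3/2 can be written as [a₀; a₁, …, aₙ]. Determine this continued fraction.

[1; 2]

Run the Euclidean algorithm, recording each quotient:
3 ÷ 2 → quotient 1, remainder 1
2 ÷ 1 → quotient 2, remainder 0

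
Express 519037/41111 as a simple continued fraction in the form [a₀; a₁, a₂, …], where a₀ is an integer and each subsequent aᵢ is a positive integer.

Run the Euclidean algorithm, recording each quotient:
⌊519037/41111⌋ = 12, remainder 25705
⌊41111/25705⌋ = 1, remainder 15406
⌊25705/15406⌋ = 1, remainder 10299
⌊15406/10299⌋ = 1, remainder 5107
⌊10299/5107⌋ = 2, remainder 85
⌊5107/85⌋ = 60, remainder 7
⌊85/7⌋ = 12, remainder 1
⌊7/1⌋ = 7, remainder 0

[12; 1, 1, 1, 2, 60, 12, 7]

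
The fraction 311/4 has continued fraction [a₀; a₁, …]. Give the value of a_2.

⌊311/4⌋ = 77, remainder 3
⌊4/3⌋ = 1, remainder 1
⌊3/1⌋ = 3, remainder 0

3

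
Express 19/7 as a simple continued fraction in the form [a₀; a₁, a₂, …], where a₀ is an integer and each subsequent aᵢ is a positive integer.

⌊19/7⌋ = 2, remainder 5
⌊7/5⌋ = 1, remainder 2
⌊5/2⌋ = 2, remainder 1
⌊2/1⌋ = 2, remainder 0

[2; 1, 2, 2]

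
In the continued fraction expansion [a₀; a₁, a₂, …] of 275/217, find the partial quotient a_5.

Apply division with remainder until the remainder is 0:
⌊275/217⌋ = 1, remainder 58
⌊217/58⌋ = 3, remainder 43
⌊58/43⌋ = 1, remainder 15
⌊43/15⌋ = 2, remainder 13
⌊15/13⌋ = 1, remainder 2
⌊13/2⌋ = 6, remainder 1

6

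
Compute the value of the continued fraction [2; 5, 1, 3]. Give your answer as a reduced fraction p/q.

50/23

Compute successive convergents:
a_0 = 2: 2/1
a_1 = 5: 11/5
a_2 = 1: 13/6
a_3 = 3: 50/23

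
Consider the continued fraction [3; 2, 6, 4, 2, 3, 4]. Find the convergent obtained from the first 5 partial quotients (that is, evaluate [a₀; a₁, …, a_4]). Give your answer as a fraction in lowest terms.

419/121

a_0 = 3: 3/1
a_1 = 2: 7/2
a_2 = 6: 45/13
a_3 = 4: 187/54
a_4 = 2: 419/121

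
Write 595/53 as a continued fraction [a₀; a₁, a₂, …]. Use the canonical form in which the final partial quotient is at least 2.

Repeatedly divide and take the remainder:
595 ÷ 53 → quotient 11, remainder 12
53 ÷ 12 → quotient 4, remainder 5
12 ÷ 5 → quotient 2, remainder 2
5 ÷ 2 → quotient 2, remainder 1
2 ÷ 1 → quotient 2, remainder 0

[11; 4, 2, 2, 2]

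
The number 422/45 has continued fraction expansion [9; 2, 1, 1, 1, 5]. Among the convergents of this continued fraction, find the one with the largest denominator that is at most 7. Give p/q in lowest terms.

47/5

a_0 = 9: 9/1  (≤ bound)
a_1 = 2: 19/2  (≤ bound)
a_2 = 1: 28/3  (≤ bound)
a_3 = 1: 47/5  (≤ bound)
a_4 = 1: 75/8  (> 7, stop)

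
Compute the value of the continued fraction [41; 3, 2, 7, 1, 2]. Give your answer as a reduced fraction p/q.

7019/170

a_0 = 41: 41/1
a_1 = 3: 124/3
a_2 = 2: 289/7
a_3 = 7: 2147/52
a_4 = 1: 2436/59
a_5 = 2: 7019/170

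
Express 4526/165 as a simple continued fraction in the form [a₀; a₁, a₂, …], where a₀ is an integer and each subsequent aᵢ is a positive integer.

[27; 2, 3, 11, 2]

Apply division with remainder until the remainder is 0:
⌊4526/165⌋ = 27, remainder 71
⌊165/71⌋ = 2, remainder 23
⌊71/23⌋ = 3, remainder 2
⌊23/2⌋ = 11, remainder 1
⌊2/1⌋ = 2, remainder 0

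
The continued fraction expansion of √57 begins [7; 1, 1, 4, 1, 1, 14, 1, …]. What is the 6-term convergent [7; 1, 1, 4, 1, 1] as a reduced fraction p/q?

151/20

Start with 1.
1 + 1/(1/1) = 1 + 1/1 = 2/1
4 + 1/(2/1) = 4 + 1/2 = 9/2
1 + 1/(9/2) = 1 + 2/9 = 11/9
1 + 1/(11/9) = 1 + 9/11 = 20/11
7 + 1/(20/11) = 7 + 11/20 = 151/20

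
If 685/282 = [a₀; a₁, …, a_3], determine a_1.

2

685 ÷ 282 → quotient 2, remainder 121
282 ÷ 121 → quotient 2, remainder 40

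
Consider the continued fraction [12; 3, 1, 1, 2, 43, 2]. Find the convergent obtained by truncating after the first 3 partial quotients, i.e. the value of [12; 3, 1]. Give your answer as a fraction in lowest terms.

Collapse the nested fraction from the inside out:
Start with 1.
3 + 1/(1/1) = 3 + 1/1 = 4/1
12 + 1/(4/1) = 12 + 1/4 = 49/4

49/4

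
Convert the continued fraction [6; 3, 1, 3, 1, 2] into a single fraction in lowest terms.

Build up convergents one term at a time:
a_0 = 6: 6/1
a_1 = 3: 19/3
a_2 = 1: 25/4
a_3 = 3: 94/15
a_4 = 1: 119/19
a_5 = 2: 332/53

332/53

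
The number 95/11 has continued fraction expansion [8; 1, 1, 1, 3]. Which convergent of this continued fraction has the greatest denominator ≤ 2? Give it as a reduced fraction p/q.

17/2

List convergents until the denominator exceeds the bound:
a_0 = 8: 8/1  (≤ bound)
a_1 = 1: 9/1  (≤ bound)
a_2 = 1: 17/2  (≤ bound)
a_3 = 1: 26/3  (> 2, stop)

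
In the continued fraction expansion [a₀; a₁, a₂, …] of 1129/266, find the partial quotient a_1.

⌊1129/266⌋ = 4, remainder 65
⌊266/65⌋ = 4, remainder 6

4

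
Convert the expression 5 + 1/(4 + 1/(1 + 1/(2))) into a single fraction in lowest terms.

Build up convergents one term at a time:
a_0 = 5: 5/1
a_1 = 4: 21/4
a_2 = 1: 26/5
a_3 = 2: 73/14

73/14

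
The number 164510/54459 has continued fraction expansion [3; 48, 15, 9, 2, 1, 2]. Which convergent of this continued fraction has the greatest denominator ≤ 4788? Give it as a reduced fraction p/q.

2178/721

a_0 = 3: 3/1  (≤ bound)
a_1 = 48: 145/48  (≤ bound)
a_2 = 15: 2178/721  (≤ bound)
a_3 = 9: 19747/6537  (> 4788, stop)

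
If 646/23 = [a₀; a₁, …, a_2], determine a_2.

2

646 = 28·23 + 2, so a_0 = 28
23 = 11·2 + 1, so a_1 = 11
2 = 2·1 + 0, so a_2 = 2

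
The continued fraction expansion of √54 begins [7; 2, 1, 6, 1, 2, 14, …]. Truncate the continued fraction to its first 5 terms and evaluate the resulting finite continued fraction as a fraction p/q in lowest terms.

169/23

a_0 = 7: 7/1
a_1 = 2: 15/2
a_2 = 1: 22/3
a_3 = 6: 147/20
a_4 = 1: 169/23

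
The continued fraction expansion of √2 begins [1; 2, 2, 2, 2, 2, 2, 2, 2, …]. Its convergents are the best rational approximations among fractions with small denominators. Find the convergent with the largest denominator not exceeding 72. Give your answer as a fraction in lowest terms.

99/70

List convergents until the denominator exceeds the bound:
a_0 = 1: 1/1  (≤ bound)
a_1 = 2: 3/2  (≤ bound)
a_2 = 2: 7/5  (≤ bound)
a_3 = 2: 17/12  (≤ bound)
a_4 = 2: 41/29  (≤ bound)
a_5 = 2: 99/70  (≤ bound)
a_6 = 2: 239/169  (> 72, stop)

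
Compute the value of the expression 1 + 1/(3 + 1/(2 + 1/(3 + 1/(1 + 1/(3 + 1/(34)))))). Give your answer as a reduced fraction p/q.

5174/4009

Start with 34.
3 + 1/(34/1) = 3 + 1/34 = 103/34
1 + 1/(103/34) = 1 + 34/103 = 137/103
3 + 1/(137/103) = 3 + 103/137 = 514/137
2 + 1/(514/137) = 2 + 137/514 = 1165/514
3 + 1/(1165/514) = 3 + 514/1165 = 4009/1165
1 + 1/(4009/1165) = 1 + 1165/4009 = 5174/4009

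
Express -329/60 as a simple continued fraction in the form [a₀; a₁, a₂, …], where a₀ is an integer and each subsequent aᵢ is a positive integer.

[-6; 1, 1, 14, 2]

Apply division with remainder until the remainder is 0:
-329 ÷ 60 → quotient -6, remainder 31
60 ÷ 31 → quotient 1, remainder 29
31 ÷ 29 → quotient 1, remainder 2
29 ÷ 2 → quotient 14, remainder 1
2 ÷ 1 → quotient 2, remainder 0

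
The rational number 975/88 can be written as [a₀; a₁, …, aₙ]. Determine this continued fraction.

Repeatedly divide and take the remainder:
975 ÷ 88 → quotient 11, remainder 7
88 ÷ 7 → quotient 12, remainder 4
7 ÷ 4 → quotient 1, remainder 3
4 ÷ 3 → quotient 1, remainder 1
3 ÷ 1 → quotient 3, remainder 0

[11; 12, 1, 1, 3]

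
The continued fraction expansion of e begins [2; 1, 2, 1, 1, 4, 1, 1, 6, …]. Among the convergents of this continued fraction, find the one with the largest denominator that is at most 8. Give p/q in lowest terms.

List convergents until the denominator exceeds the bound:
a_0 = 2: 2/1  (≤ bound)
a_1 = 1: 3/1  (≤ bound)
a_2 = 2: 8/3  (≤ bound)
a_3 = 1: 11/4  (≤ bound)
a_4 = 1: 19/7  (≤ bound)
a_5 = 4: 87/32  (> 8, stop)

19/7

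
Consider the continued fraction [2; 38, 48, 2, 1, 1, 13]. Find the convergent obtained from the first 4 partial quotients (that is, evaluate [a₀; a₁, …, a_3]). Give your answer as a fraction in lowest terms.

Compute successive convergents:
a_0 = 2: 2/1
a_1 = 38: 77/38
a_2 = 48: 3698/1825
a_3 = 2: 7473/3688

7473/3688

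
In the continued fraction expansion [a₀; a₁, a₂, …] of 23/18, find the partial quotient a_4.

2

⌊23/18⌋ = 1, remainder 5
⌊18/5⌋ = 3, remainder 3
⌊5/3⌋ = 1, remainder 2
⌊3/2⌋ = 1, remainder 1
⌊2/1⌋ = 2, remainder 0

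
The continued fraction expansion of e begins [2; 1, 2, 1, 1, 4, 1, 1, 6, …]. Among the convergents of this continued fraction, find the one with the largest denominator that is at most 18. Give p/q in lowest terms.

List convergents until the denominator exceeds the bound:
a_0 = 2: 2/1  (≤ bound)
a_1 = 1: 3/1  (≤ bound)
a_2 = 2: 8/3  (≤ bound)
a_3 = 1: 11/4  (≤ bound)
a_4 = 1: 19/7  (≤ bound)
a_5 = 4: 87/32  (> 18, stop)

19/7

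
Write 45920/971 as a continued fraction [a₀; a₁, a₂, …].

[47; 3, 2, 3, 7, 1, 4]

Repeatedly divide and take the remainder:
⌊45920/971⌋ = 47, remainder 283
⌊971/283⌋ = 3, remainder 122
⌊283/122⌋ = 2, remainder 39
⌊122/39⌋ = 3, remainder 5
⌊39/5⌋ = 7, remainder 4
⌊5/4⌋ = 1, remainder 1
⌊4/1⌋ = 4, remainder 0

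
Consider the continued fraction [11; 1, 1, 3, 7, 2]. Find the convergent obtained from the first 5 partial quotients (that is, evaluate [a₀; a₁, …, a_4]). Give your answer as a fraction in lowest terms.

590/51

Build up convergents one term at a time:
a_0 = 11: 11/1
a_1 = 1: 12/1
a_2 = 1: 23/2
a_3 = 3: 81/7
a_4 = 7: 590/51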